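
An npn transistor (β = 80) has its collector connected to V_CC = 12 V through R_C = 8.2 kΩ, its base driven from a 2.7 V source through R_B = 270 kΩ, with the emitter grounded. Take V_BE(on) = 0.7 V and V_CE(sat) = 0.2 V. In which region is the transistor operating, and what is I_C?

active; I_C ≈ 0.59 mA

Assume active. Base-emitter loop: I_B = (V_BB − V_BE)/R_B = (2.7 − 0.7)/270 = 0.00741 mA.
I_C = β·I_B = 80×0.00741 = 0.593 mA.
V_CE = V_CC − I_C·R_C = 12 − 0.593×8.2 = 7.14 V > V_CE(sat), so the active-region assumption holds.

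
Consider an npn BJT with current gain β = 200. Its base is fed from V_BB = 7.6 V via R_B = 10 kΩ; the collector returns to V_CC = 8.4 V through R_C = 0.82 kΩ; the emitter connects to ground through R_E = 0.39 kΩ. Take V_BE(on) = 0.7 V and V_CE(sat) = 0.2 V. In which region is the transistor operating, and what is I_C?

Assume active: I_B = (7.6 − 0.7)/(10 + 201×0.39) = 0.0781 mA, I_C = β·I_B = 15.6 mA.
Then V_CE = 8.4 − 15.6×0.82 − 15.7×0.39 = -10.5 V < 0.2 V — the active assumption fails.
Re-solve with V_CE = 0.2 V. KCL at the emitter: V_E/R_E = (V_BB−0.7−V_E)/R_B + (V_CC−0.2−V_E)/R_C, giving V_E = 2.75 V.
I_C = (V_CC − 0.2 − V_E)/R_C = (8.2 − 2.75)/0.82 = 6.64 mA.
Check: I_B = (6.9 − 2.75)/10 = 0.415 mA, and β·I_B = 82.9 mA > I_C, confirming saturation.

saturation; I_C ≈ 6.6 mA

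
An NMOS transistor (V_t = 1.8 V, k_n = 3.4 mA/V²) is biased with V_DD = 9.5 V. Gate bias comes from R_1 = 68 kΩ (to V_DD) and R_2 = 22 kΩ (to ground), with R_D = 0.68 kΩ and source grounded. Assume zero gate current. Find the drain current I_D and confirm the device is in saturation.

I_D ≈ 0.46 mA

V_G = V_DD·R_2/(R_1+R_2) = 9.5×22/90 = 2.32 V. With the source grounded, V_GS = V_G = 2.32 V.
Assume saturation: I_D = (k_n/2)(V_GS − V_t)² = (3.4/2)×(2.32 − 1.8)² = 1.7×0.522² = 0.464 mA.
V_DS = V_DD − I_D·R_D = 9.5 − 0.464×0.68 = 9.18 V.
Saturation requires V_DS ≥ V_GS − V_t = 0.522 V; 9.18 ≥ 0.522 ✓.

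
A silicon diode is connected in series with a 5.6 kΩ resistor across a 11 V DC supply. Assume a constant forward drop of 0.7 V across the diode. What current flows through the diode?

KVL around the loop: 11 = V_D + I·R = 0.7 + I × 5.6 kΩ.
So I = (11 − 0.7) / 5.6 kΩ = 10.3 / 5.6 = 1.84 mA.

I ≈ 1.8 mA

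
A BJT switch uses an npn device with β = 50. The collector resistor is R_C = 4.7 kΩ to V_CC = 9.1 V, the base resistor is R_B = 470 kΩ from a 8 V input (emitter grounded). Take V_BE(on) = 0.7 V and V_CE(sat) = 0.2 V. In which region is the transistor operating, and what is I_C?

Assume active. Base-emitter loop: I_B = (V_BB − V_BE)/R_B = (8 − 0.7)/470 = 0.0155 mA.
I_C = β·I_B = 50×0.0155 = 0.777 mA.
V_CE = V_CC − I_C·R_C = 9.1 − 0.777×4.7 = 5.45 V > V_CE(sat), so the active-region assumption holds.

active; I_C ≈ 0.78 mA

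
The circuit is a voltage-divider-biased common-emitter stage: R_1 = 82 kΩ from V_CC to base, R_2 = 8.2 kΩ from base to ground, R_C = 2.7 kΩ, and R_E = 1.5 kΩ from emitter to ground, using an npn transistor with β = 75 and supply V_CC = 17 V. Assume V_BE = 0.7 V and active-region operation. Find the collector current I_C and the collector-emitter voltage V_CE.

I_C ≈ 0.52 mA, V_CE ≈ 15 V

Thevenize the base divider: V_Th = V_CC·R_2/(R_1+R_2) = 17×8.2/90.2 = 1.55 V, R_Th = R_1‖R_2 = 7.45 kΩ.
Base-emitter loop: V_Th = I_B·R_Th + V_BE + (β+1)I_B·R_E, so I_B = (1.55 − 0.7) / (7.45 + 76×1.5) = 0.00696 mA.
I_C = β·I_B = 75×0.00696 = 0.522 mA, and I_E = (β+1)I_B = 0.529 mA.
V_CE = V_CC − I_C·R_C − I_E·R_E = 17 − 0.522×2.7 − 0.529×1.5 = 14.8 V.
V_CE = 14.8 V > 0.2 V confirms active-region operation.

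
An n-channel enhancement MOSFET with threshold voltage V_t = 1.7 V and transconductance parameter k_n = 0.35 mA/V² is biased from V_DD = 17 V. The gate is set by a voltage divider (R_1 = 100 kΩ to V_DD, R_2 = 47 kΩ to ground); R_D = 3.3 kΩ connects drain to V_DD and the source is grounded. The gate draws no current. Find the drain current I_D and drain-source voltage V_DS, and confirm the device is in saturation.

V_G = V_DD·R_2/(R_1+R_2) = 17×47/147 = 5.44 V. With the source grounded, V_GS = V_G = 5.44 V.
Assume saturation: I_D = (k_n/2)(V_GS − V_t)² = (0.35/2)×(5.44 − 1.7)² = 0.175×3.74² = 2.44 mA.
V_DS = V_DD − I_D·R_D = 17 − 2.44×3.3 = 8.94 V.
Saturation requires V_DS ≥ V_GS − V_t = 3.74 V; 8.94 ≥ 3.74 ✓.

I_D ≈ 2.4 mA, V_DS ≈ 8.9 V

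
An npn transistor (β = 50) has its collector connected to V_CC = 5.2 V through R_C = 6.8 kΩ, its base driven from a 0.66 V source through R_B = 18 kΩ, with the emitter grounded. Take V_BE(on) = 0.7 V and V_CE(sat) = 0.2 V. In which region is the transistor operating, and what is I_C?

V_BB = 0.66 V ≤ V_BE(on) = 0.7 V, so the base-emitter junction is not forward biased.
The transistor is in cutoff: I_B = I_C = 0.

cutoff; I_C ≈ 0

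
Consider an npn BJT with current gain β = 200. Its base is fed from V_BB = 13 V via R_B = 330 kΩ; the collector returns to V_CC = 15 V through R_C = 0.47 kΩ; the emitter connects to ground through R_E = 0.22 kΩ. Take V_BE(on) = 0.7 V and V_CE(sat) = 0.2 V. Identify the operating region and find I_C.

Assume active. Base-emitter loop: I_B = (V_BB − V_BE)/(R_B + (β+1)R_E) = (13 − 0.7)/(330 + 201×0.22) = 0.0329 mA.
I_C = β·I_B = 200×0.0329 = 6.57 mA.
V_CE = V_CC − I_C·R_C − I_E·R_E = 15 − 6.57×0.47 − 6.61×0.22 = 10.5 V > V_CE(sat), so the active-region assumption holds.

active; I_C ≈ 6.6 mA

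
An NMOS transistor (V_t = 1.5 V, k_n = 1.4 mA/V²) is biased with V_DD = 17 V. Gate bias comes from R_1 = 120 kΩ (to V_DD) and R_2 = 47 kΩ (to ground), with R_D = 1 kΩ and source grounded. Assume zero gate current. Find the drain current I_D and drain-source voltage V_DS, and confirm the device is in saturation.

I_D ≈ 7.6 mA, V_DS ≈ 9.4 V

V_G = V_DD·R_2/(R_1+R_2) = 17×47/167 = 4.78 V. With the source grounded, V_GS = V_G = 4.78 V.
Assume saturation: I_D = (k_n/2)(V_GS − V_t)² = (1.4/2)×(4.78 − 1.5)² = 0.7×3.28² = 7.55 mA.
V_DS = V_DD − I_D·R_D = 17 − 7.55×1 = 9.45 V.
Saturation requires V_DS ≥ V_GS − V_t = 3.28 V; 9.45 ≥ 3.28 ✓.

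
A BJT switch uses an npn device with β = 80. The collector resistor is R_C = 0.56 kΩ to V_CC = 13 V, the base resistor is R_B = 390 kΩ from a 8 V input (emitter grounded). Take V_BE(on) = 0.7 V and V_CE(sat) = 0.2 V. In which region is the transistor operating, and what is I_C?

active; I_C ≈ 1.5 mA

Assume active. Base-emitter loop: I_B = (V_BB − V_BE)/R_B = (8 − 0.7)/390 = 0.0187 mA.
I_C = β·I_B = 80×0.0187 = 1.5 mA.
V_CE = V_CC − I_C·R_C = 13 − 1.5×0.56 = 12.2 V > V_CE(sat), so the active-region assumption holds.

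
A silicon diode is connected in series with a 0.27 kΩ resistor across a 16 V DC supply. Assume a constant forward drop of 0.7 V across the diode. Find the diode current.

I ≈ 57 mA

KVL around the loop: 16 = V_D + I·R = 0.7 + I × 0.27 kΩ.
So I = (16 − 0.7) / 0.27 kΩ = 15.3 / 0.27 = 56.7 mA.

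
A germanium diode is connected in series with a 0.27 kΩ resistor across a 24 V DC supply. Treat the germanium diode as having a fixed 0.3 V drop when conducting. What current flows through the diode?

I ≈ 88 mA

KVL around the loop: 24 = V_D + I·R = 0.3 + I × 0.27 kΩ.
So I = (24 − 0.3) / 0.27 kΩ = 23.7 / 0.27 = 87.8 mA.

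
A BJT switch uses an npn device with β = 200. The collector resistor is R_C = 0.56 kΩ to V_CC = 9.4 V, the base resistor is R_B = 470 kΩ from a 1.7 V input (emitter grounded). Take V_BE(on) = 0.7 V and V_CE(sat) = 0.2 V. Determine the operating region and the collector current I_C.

Assume active. Base-emitter loop: I_B = (V_BB − V_BE)/R_B = (1.7 − 0.7)/470 = 0.00213 mA.
I_C = β·I_B = 200×0.00213 = 0.426 mA.
V_CE = V_CC − I_C·R_C = 9.4 − 0.426×0.56 = 9.16 V > V_CE(sat), so the active-region assumption holds.

active; I_C ≈ 0.43 mA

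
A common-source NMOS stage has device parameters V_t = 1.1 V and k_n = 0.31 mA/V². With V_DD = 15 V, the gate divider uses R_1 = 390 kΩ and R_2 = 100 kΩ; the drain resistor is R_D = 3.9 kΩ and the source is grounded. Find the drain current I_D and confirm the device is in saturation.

I_D ≈ 0.6 mA

V_G = V_DD·R_2/(R_1+R_2) = 15×100/490 = 3.06 V. With the source grounded, V_GS = V_G = 3.06 V.
Assume saturation: I_D = (k_n/2)(V_GS − V_t)² = (0.31/2)×(3.06 − 1.1)² = 0.155×1.96² = 0.596 mA.
V_DS = V_DD − I_D·R_D = 15 − 0.596×3.9 = 12.7 V.
Saturation requires V_DS ≥ V_GS − V_t = 1.96 V; 12.7 ≥ 1.96 ✓.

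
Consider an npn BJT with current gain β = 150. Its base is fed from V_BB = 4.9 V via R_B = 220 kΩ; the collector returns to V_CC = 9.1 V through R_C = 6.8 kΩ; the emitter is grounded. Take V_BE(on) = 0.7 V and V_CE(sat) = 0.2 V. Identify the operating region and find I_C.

Assume active: I_B = (4.9 − 0.7)/220 = 0.0191 mA, giving I_C = β·I_B = 2.86 mA.
But then V_CE = 9.1 − 2.86×6.8 = -10.4 V < V_CE(sat) = 0.2 V — impossible in the active region.
So the transistor is saturated. With V_CE = 0.2 V, I_C = (V_CC − 0.2)/R_C = 8.9/6.8 = 1.31 mA.
Check: β·I_B = 2.86 mA > I_C = 1.31 mA, confirming saturation.

saturation; I_C ≈ 1.3 mA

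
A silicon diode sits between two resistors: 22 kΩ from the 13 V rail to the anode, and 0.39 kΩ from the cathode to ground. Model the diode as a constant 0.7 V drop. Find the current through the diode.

The two resistors are in series with the diode, so KVL gives 13 = I·22 + 0.7 + I·0.39.
I = (13 − 0.7) / (22 + 0.39) kΩ = 12.3 / 22.4 = 0.549 mA.

I ≈ 0.55 mA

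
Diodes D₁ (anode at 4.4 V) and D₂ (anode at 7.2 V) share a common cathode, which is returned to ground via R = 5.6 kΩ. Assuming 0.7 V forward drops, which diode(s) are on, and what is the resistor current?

Only D₂ conducts; I_R ≈ 1.2 mA

Assume both conduct. Then node N would need to be at both 4.4−0.7 = 3.7 V and 7.2−0.7 = 6.5 V, which is impossible.
Assume only D₂ conducts: V_N = 7.2 − 0.7 = 6.5 V, so I_R = 6.5/5.6 = 1.16 mA.
Check D₁: its anode-to-cathode voltage is 4.4 − 6.5 = -2.1 V < 0.7 V, so it is off. The assumption is consistent.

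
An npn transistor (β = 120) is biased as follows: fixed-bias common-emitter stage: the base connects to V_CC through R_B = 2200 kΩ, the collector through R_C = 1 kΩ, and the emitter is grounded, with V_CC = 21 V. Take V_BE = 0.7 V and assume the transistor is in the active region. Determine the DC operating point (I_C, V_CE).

Base loop: V_CC = I_B·R_B + V_BE, so I_B = (21 − 0.7)/2200 kΩ = 0.00923 mA.
In the active region I_C = β·I_B = 120 × 0.00923 = 1.11 mA.
Collector loop: V_CE = V_CC − I_C·R_C = 21 − 1.11×1 = 19.9 V.
Since V_CE = 19.9 V > V_CE(sat) ≈ 0.2 V, the transistor is in the active region as assumed.

I_C ≈ 1.1 mA, V_CE ≈ 20 V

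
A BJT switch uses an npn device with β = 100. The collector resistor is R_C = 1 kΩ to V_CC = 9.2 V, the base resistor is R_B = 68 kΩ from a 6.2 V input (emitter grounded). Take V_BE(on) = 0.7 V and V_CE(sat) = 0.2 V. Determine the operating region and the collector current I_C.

Assume active. Base-emitter loop: I_B = (V_BB − V_BE)/R_B = (6.2 − 0.7)/68 = 0.0809 mA.
I_C = β·I_B = 100×0.0809 = 8.09 mA.
V_CE = V_CC − I_C·R_C = 9.2 − 8.09×1 = 1.11 V > V_CE(sat), so the active-region assumption holds.

active; I_C ≈ 8.1 mA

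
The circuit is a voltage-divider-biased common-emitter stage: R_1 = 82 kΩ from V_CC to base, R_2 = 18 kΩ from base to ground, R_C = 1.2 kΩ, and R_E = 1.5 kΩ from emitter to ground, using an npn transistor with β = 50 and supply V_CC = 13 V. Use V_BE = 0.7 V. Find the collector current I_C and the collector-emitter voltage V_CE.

Thevenize the base divider: V_Th = V_CC·R_2/(R_1+R_2) = 13×18/100 = 2.34 V, R_Th = R_1‖R_2 = 14.8 kΩ.
Base-emitter loop: V_Th = I_B·R_Th + V_BE + (β+1)I_B·R_E, so I_B = (2.34 − 0.7) / (14.8 + 51×1.5) = 0.018 mA.
I_C = β·I_B = 50×0.018 = 0.899 mA, and I_E = (β+1)I_B = 0.917 mA.
V_CE = V_CC − I_C·R_C − I_E·R_E = 13 − 0.899×1.2 − 0.917×1.5 = 10.5 V.
V_CE = 10.5 V > 0.2 V confirms active-region operation.

I_C ≈ 0.9 mA, V_CE ≈ 11 V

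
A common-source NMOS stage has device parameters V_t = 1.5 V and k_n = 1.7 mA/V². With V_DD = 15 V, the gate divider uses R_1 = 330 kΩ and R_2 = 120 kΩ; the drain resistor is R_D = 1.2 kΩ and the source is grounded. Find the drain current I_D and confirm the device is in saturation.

V_G = V_DD·R_2/(R_1+R_2) = 15×120/450 = 4 V. With the source grounded, V_GS = V_G = 4 V.
Assume saturation: I_D = (k_n/2)(V_GS − V_t)² = (1.7/2)×(4 − 1.5)² = 0.85×2.5² = 5.31 mA.
V_DS = V_DD − I_D·R_D = 15 − 5.31×1.2 = 8.62 V.
Saturation requires V_DS ≥ V_GS − V_t = 2.5 V; 8.62 ≥ 2.5 ✓.

I_D ≈ 5.3 mA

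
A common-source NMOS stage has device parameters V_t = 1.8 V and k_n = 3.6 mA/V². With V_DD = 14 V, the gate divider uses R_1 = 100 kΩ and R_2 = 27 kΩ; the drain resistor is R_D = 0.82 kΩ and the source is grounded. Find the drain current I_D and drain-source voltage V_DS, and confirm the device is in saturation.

V_G = V_DD·R_2/(R_1+R_2) = 14×27/127 = 2.98 V. With the source grounded, V_GS = V_G = 2.98 V.
Assume saturation: I_D = (k_n/2)(V_GS − V_t)² = (3.6/2)×(2.98 − 1.8)² = 1.8×1.18² = 2.49 mA.
V_DS = V_DD − I_D·R_D = 14 − 2.49×0.82 = 12 V.
Saturation requires V_DS ≥ V_GS − V_t = 1.18 V; 12 ≥ 1.18 ✓.

I_D ≈ 2.5 mA, V_DS ≈ 12 V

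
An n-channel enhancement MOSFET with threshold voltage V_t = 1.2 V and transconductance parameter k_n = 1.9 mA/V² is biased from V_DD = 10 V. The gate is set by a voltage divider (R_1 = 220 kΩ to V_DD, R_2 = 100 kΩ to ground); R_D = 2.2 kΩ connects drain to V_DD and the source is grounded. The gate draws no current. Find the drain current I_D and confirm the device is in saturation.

V_G = V_DD·R_2/(R_1+R_2) = 10×100/320 = 3.12 V. With the source grounded, V_GS = V_G = 3.12 V.
Assume saturation: I_D = (k_n/2)(V_GS − V_t)² = (1.9/2)×(3.12 − 1.2)² = 0.95×1.93² = 3.52 mA.
V_DS = V_DD − I_D·R_D = 10 − 3.52×2.2 = 2.26 V.
Saturation requires V_DS ≥ V_GS − V_t = 1.93 V; 2.26 ≥ 1.93 ✓.

I_D ≈ 3.5 mA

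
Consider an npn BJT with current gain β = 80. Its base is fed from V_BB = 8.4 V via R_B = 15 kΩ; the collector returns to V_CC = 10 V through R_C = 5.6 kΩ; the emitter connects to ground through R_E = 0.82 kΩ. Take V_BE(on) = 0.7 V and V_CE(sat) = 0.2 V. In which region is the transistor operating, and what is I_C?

Assume active: I_B = (8.4 − 0.7)/(15 + 81×0.82) = 0.0946 mA, I_C = β·I_B = 7.57 mA.
Then V_CE = 10 − 7.57×5.6 − 7.66×0.82 = -38.6 V < 0.2 V — the active assumption fails.
Re-solve with V_CE = 0.2 V. KCL at the emitter: V_E/R_E = (V_BB−0.7−V_E)/R_B + (V_CC−0.2−V_E)/R_C, giving V_E = 1.55 V.
I_C = (V_CC − 0.2 − V_E)/R_C = (9.8 − 1.55)/5.6 = 1.47 mA.
Check: I_B = (7.7 − 1.55)/15 = 0.41 mA, and β·I_B = 32.8 mA > I_C, confirming saturation.

saturation; I_C ≈ 1.5 mA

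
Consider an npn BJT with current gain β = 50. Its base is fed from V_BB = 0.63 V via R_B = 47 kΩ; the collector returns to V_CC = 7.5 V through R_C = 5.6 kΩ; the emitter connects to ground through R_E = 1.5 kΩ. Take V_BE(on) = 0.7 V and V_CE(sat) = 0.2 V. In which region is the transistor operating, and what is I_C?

V_BB = 0.63 V ≤ V_BE(on) = 0.7 V, so the base-emitter junction is not forward biased.
The transistor is in cutoff: I_B = I_C = 0.

cutoff; I_C ≈ 0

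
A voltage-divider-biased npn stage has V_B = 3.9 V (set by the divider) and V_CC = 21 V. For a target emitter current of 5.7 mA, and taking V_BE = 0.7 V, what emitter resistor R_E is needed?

R_E ≈ 0.56 kΩ

V_E = V_B − V_BE = 3.9 − 0.7 = 3.2 V.
R_E = V_E / I_E = 3.2 / 5.7 = 0.561 kΩ.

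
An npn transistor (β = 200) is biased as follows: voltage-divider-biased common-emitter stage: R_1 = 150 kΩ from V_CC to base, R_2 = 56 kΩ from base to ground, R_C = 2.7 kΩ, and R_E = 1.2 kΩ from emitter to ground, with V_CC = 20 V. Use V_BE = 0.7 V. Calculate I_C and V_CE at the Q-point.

Thevenize the base divider: V_Th = V_CC·R_2/(R_1+R_2) = 20×56/206 = 5.44 V, R_Th = R_1‖R_2 = 40.8 kΩ.
Base-emitter loop: V_Th = I_B·R_Th + V_BE + (β+1)I_B·R_E, so I_B = (5.44 − 0.7) / (40.8 + 201×1.2) = 0.0168 mA.
I_C = β·I_B = 200×0.0168 = 3.36 mA, and I_E = (β+1)I_B = 3.38 mA.
V_CE = V_CC − I_C·R_C − I_E·R_E = 20 − 3.36×2.7 − 3.38×1.2 = 6.88 V.
V_CE = 6.88 V > 0.2 V confirms active-region operation.

I_C ≈ 3.4 mA, V_CE ≈ 6.9 V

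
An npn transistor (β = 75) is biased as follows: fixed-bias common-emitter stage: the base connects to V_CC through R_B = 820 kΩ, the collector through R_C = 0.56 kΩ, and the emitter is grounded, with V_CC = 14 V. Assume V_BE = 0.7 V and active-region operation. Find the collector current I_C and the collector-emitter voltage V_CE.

Base loop: V_CC = I_B·R_B + V_BE, so I_B = (14 − 0.7)/820 kΩ = 0.0162 mA.
In the active region I_C = β·I_B = 75 × 0.0162 = 1.22 mA.
Collector loop: V_CE = V_CC − I_C·R_C = 14 − 1.22×0.56 = 13.3 V.
Since V_CE = 13.3 V > V_CE(sat) ≈ 0.2 V, the transistor is in the active region as assumed.

I_C ≈ 1.2 mA, V_CE ≈ 13 V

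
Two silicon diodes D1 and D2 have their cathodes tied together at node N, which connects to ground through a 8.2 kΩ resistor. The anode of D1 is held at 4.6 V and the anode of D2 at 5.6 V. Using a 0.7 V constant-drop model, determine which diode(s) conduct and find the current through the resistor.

Assume both conduct. Then node N would need to be at both 4.6−0.7 = 3.9 V and 5.6−0.7 = 4.9 V, which is impossible.
Assume only D2 conducts: V_N = 5.6 − 0.7 = 4.9 V, so I_R = 4.9/8.2 = 0.598 mA.
Check D1: its anode-to-cathode voltage is 4.6 − 4.9 = -0.3 V < 0.7 V, so it is off. The assumption is consistent.

Only D2 conducts; I_R ≈ 0.6 mA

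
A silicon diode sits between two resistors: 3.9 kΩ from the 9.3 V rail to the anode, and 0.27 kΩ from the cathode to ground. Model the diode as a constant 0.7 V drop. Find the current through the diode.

The two resistors are in series with the diode, so KVL gives 9.3 = I·3.9 + 0.7 + I·0.27.
I = (9.3 − 0.7) / (3.9 + 0.27) kΩ = 8.6 / 4.17 = 2.06 mA.

I ≈ 2.1 mA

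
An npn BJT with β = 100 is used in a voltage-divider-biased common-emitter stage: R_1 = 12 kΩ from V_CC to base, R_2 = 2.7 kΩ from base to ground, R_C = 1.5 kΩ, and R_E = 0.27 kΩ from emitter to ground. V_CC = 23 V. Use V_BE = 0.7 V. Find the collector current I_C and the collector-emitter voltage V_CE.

I_C ≈ 12 mA, V_CE ≈ 1.8 V

Thevenize the base divider: V_Th = V_CC·R_2/(R_1+R_2) = 23×2.7/14.7 = 4.22 V, R_Th = R_1‖R_2 = 2.2 kΩ.
Base-emitter loop: V_Th = I_B·R_Th + V_BE + (β+1)I_B·R_E, so I_B = (4.22 − 0.7) / (2.2 + 101×0.27) = 0.12 mA.
I_C = β·I_B = 100×0.12 = 12 mA, and I_E = (β+1)I_B = 12.1 mA.
V_CE = V_CC − I_C·R_C − I_E·R_E = 23 − 12×1.5 − 12.1×0.27 = 1.8 V.
V_CE = 1.8 V > 0.2 V confirms active-region operation.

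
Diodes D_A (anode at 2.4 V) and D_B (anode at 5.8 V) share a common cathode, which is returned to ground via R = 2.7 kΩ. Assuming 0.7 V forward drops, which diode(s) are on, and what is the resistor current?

Assume both conduct. Then node N would need to be at both 2.4−0.7 = 1.7 V and 5.8−0.7 = 5.1 V, which is impossible.
Assume only D_B conducts: V_N = 5.8 − 0.7 = 5.1 V, so I_R = 5.1/2.7 = 1.89 mA.
Check D_A: its anode-to-cathode voltage is 2.4 − 5.1 = -2.7 V < 0.7 V, so it is off. The assumption is consistent.

Only D_B conducts; I_R ≈ 1.9 mA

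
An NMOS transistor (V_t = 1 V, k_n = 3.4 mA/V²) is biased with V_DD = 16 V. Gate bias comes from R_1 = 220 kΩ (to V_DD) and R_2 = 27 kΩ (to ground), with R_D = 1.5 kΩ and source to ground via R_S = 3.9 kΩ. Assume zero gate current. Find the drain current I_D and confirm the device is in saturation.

I_D ≈ 0.12 mA

V_G = V_DD·R_2/(R_1+R_2) = 16×27/247 = 1.75 V.
Assume saturation: I_D = (k_n/2)(V_GS − V_t)² with V_GS = V_G − I_D·R_S = 1.75 − 3.9·I_D.
Substituting gives 25.9·I_D² − 10.9·I_D + 0.954 = 0, with roots I_D = 0.123 or 0.3 mA.
The root I_D = 0.3 mA gives V_GS = 0.58 V ≤ V_t, so take I_D = 0.123 mA.
Then V_GS = 1.27 V and V_DS = V_DD − I_D(R_D+R_S) = 16 − 0.123×5.4 = 15.3 V.
Saturation requires V_DS ≥ V_GS − V_t = 0.269 V; 15.3 ≥ 0.269 ✓.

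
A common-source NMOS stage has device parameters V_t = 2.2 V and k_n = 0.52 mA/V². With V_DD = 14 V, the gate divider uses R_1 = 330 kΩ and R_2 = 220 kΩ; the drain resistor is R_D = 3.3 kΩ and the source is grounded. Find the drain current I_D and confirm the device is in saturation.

V_G = V_DD·R_2/(R_1+R_2) = 14×220/550 = 5.6 V. With the source grounded, V_GS = V_G = 5.6 V.
Assume saturation: I_D = (k_n/2)(V_GS − V_t)² = (0.52/2)×(5.6 − 2.2)² = 0.26×3.4² = 3.01 mA.
V_DS = V_DD − I_D·R_D = 14 − 3.01×3.3 = 4.08 V.
Saturation requires V_DS ≥ V_GS − V_t = 3.4 V; 4.08 ≥ 3.4 ✓.

I_D ≈ 3 mA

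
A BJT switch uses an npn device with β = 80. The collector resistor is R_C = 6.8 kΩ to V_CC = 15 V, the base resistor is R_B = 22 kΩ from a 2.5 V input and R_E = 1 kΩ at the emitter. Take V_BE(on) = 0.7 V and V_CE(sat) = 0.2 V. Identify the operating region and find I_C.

Assume active. Base-emitter loop: I_B = (V_BB − V_BE)/(R_B + (β+1)R_E) = (2.5 − 0.7)/(22 + 81×1) = 0.0175 mA.
I_C = β·I_B = 80×0.0175 = 1.4 mA.
V_CE = V_CC − I_C·R_C − I_E·R_E = 15 − 1.4×6.8 − 1.42×1 = 4.08 V > V_CE(sat), so the active-region assumption holds.

active; I_C ≈ 1.4 mA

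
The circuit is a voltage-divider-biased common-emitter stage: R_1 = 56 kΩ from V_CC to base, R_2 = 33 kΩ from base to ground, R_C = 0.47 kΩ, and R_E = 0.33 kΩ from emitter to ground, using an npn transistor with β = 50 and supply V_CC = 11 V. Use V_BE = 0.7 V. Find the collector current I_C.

Thevenize the base divider: V_Th = V_CC·R_2/(R_1+R_2) = 11×33/89 = 4.08 V, R_Th = R_1‖R_2 = 20.8 kΩ.
Base-emitter loop: V_Th = I_B·R_Th + V_BE + (β+1)I_B·R_E, so I_B = (4.08 − 0.7) / (20.8 + 51×0.33) = 0.0899 mA.
I_C = β·I_B = 50×0.0899 = 4.49 mA, and I_E = (β+1)I_B = 4.58 mA.
V_CE = V_CC − I_C·R_C − I_E·R_E = 11 − 4.49×0.47 − 4.58×0.33 = 7.38 V.
V_CE = 7.38 V > 0.2 V confirms active-region operation.

I_C ≈ 4.5 mA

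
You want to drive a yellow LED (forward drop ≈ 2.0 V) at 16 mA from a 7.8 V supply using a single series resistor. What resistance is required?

The resistor drops V_S − V_D = 7.8 − 2.0 = 5.8 V at 16 mA.
R = 5.8 V / 16 mA = 0.362 kΩ.

R ≈ 0.36 kΩ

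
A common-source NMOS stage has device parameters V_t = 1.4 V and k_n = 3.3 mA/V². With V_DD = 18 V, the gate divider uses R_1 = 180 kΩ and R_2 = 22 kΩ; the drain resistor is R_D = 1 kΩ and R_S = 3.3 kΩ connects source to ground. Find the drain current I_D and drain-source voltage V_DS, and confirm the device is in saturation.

I_D ≈ 0.097 mA, V_DS ≈ 18 V

V_G = V_DD·R_2/(R_1+R_2) = 18×22/202 = 1.96 V.
Assume saturation: I_D = (k_n/2)(V_GS − V_t)² with V_GS = V_G − I_D·R_S = 1.96 − 3.3·I_D.
Substituting gives 18·I_D² − 7.1·I_D + 0.518 = 0, with roots I_D = 0.0965 or 0.299 mA.
The root I_D = 0.299 mA gives V_GS = 0.974 V ≤ V_t, so take I_D = 0.0965 mA.
Then V_GS = 1.64 V and V_DS = V_DD − I_D(R_D+R_S) = 18 − 0.0965×4.3 = 17.6 V.
Saturation requires V_DS ≥ V_GS − V_t = 0.242 V; 17.6 ≥ 0.242 ✓.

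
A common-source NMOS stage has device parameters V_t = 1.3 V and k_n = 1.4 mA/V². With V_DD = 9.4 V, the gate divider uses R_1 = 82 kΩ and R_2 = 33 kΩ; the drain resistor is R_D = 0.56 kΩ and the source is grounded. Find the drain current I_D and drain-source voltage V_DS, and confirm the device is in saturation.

I_D ≈ 1.4 mA, V_DS ≈ 8.6 V

V_G = V_DD·R_2/(R_1+R_2) = 9.4×33/115 = 2.7 V. With the source grounded, V_GS = V_G = 2.7 V.
Assume saturation: I_D = (k_n/2)(V_GS − V_t)² = (1.4/2)×(2.7 − 1.3)² = 0.7×1.4² = 1.37 mA.
V_DS = V_DD − I_D·R_D = 9.4 − 1.37×0.56 = 8.63 V.
Saturation requires V_DS ≥ V_GS − V_t = 1.4 V; 8.63 ≥ 1.4 ✓.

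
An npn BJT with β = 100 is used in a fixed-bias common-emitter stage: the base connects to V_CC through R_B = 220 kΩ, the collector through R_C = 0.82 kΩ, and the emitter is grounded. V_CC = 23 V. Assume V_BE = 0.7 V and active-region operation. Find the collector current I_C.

I_C ≈ 10 mA

Base loop: V_CC = I_B·R_B + V_BE, so I_B = (23 − 0.7)/220 kΩ = 0.101 mA.
In the active region I_C = β·I_B = 100 × 0.101 = 10.1 mA.
Collector loop: V_CE = V_CC − I_C·R_C = 23 − 10.1×0.82 = 14.7 V.
Since V_CE = 14.7 V > V_CE(sat) ≈ 0.2 V, the transistor is in the active region as assumed.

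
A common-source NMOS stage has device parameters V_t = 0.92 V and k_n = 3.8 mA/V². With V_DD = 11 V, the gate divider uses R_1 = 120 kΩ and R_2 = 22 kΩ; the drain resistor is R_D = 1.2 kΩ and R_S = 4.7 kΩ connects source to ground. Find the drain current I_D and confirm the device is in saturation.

I_D ≈ 0.11 mA

V_G = V_DD·R_2/(R_1+R_2) = 11×22/142 = 1.7 V.
Assume saturation: I_D = (k_n/2)(V_GS − V_t)² with V_GS = V_G − I_D·R_S = 1.7 − 4.7·I_D.
Substituting gives 42·I_D² − 15·I_D + 1.17 = 0, with roots I_D = 0.115 or 0.243 mA.
The root I_D = 0.243 mA gives V_GS = 0.562 V ≤ V_t, so take I_D = 0.115 mA.
Then V_GS = 1.17 V and V_DS = V_DD − I_D(R_D+R_S) = 11 − 0.115×5.9 = 10.3 V.
Saturation requires V_DS ≥ V_GS − V_t = 0.246 V; 10.3 ≥ 0.246 ✓.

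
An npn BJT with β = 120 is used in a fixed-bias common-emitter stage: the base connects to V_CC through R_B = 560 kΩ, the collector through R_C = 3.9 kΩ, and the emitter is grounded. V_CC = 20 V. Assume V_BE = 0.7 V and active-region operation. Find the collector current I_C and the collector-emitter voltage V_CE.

I_C ≈ 4.1 mA, V_CE ≈ 3.9 V

Base loop: V_CC = I_B·R_B + V_BE, so I_B = (20 − 0.7)/560 kΩ = 0.0345 mA.
In the active region I_C = β·I_B = 120 × 0.0345 = 4.14 mA.
Collector loop: V_CE = V_CC − I_C·R_C = 20 − 4.14×3.9 = 3.87 V.
Since V_CE = 3.87 V > V_CE(sat) ≈ 0.2 V, the transistor is in the active region as assumed.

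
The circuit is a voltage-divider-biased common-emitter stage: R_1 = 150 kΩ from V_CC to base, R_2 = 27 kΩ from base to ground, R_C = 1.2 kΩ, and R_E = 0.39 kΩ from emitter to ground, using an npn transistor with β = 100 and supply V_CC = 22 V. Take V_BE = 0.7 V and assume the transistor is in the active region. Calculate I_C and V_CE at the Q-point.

Thevenize the base divider: V_Th = V_CC·R_2/(R_1+R_2) = 22×27/177 = 3.36 V, R_Th = R_1‖R_2 = 22.9 kΩ.
Base-emitter loop: V_Th = I_B·R_Th + V_BE + (β+1)I_B·R_E, so I_B = (3.36 − 0.7) / (22.9 + 101×0.39) = 0.0427 mA.
I_C = β·I_B = 100×0.0427 = 4.27 mA, and I_E = (β+1)I_B = 4.31 mA.
V_CE = V_CC − I_C·R_C − I_E·R_E = 22 − 4.27×1.2 − 4.31×0.39 = 15.2 V.
V_CE = 15.2 V > 0.2 V confirms active-region operation.

I_C ≈ 4.3 mA, V_CE ≈ 15 V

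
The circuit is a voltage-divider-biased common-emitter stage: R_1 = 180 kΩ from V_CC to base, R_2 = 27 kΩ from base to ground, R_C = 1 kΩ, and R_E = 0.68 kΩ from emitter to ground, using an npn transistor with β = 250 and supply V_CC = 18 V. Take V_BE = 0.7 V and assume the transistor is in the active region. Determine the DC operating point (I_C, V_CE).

Thevenize the base divider: V_Th = V_CC·R_2/(R_1+R_2) = 18×27/207 = 2.35 V, R_Th = R_1‖R_2 = 23.5 kΩ.
Base-emitter loop: V_Th = I_B·R_Th + V_BE + (β+1)I_B·R_E, so I_B = (2.35 − 0.7) / (23.5 + 251×0.68) = 0.00849 mA.
I_C = β·I_B = 250×0.00849 = 2.12 mA, and I_E = (β+1)I_B = 2.13 mA.
V_CE = V_CC − I_C·R_C − I_E·R_E = 18 − 2.12×1 − 2.13×0.68 = 14.4 V.
V_CE = 14.4 V > 0.2 V confirms active-region operation.

I_C ≈ 2.1 mA, V_CE ≈ 14 V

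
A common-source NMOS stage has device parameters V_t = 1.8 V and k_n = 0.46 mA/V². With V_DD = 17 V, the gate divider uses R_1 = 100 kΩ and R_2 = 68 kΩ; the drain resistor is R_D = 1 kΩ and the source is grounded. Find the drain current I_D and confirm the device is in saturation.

I_D ≈ 5.9 mA

V_G = V_DD·R_2/(R_1+R_2) = 17×68/168 = 6.88 V. With the source grounded, V_GS = V_G = 6.88 V.
Assume saturation: I_D = (k_n/2)(V_GS − V_t)² = (0.46/2)×(6.88 − 1.8)² = 0.23×5.08² = 5.94 mA.
V_DS = V_DD − I_D·R_D = 17 − 5.94×1 = 11.1 V.
Saturation requires V_DS ≥ V_GS − V_t = 5.08 V; 11.1 ≥ 5.08 ✓.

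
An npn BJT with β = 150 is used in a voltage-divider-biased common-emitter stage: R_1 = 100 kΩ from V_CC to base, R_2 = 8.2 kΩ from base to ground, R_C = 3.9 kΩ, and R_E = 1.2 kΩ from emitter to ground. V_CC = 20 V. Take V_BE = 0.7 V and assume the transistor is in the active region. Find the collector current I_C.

I_C ≈ 0.65 mA

Thevenize the base divider: V_Th = V_CC·R_2/(R_1+R_2) = 20×8.2/108 = 1.52 V, R_Th = R_1‖R_2 = 7.58 kΩ.
Base-emitter loop: V_Th = I_B·R_Th + V_BE + (β+1)I_B·R_E, so I_B = (1.52 − 0.7) / (7.58 + 151×1.2) = 0.00432 mA.
I_C = β·I_B = 150×0.00432 = 0.648 mA, and I_E = (β+1)I_B = 0.652 mA.
V_CE = V_CC − I_C·R_C − I_E·R_E = 20 − 0.648×3.9 − 0.652×1.2 = 16.7 V.
V_CE = 16.7 V > 0.2 V confirms active-region operation.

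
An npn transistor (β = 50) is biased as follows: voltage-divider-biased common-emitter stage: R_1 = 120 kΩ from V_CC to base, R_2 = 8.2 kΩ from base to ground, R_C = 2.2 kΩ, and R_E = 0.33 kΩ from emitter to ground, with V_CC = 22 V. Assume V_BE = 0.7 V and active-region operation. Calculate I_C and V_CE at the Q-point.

Thevenize the base divider: V_Th = V_CC·R_2/(R_1+R_2) = 22×8.2/128 = 1.41 V, R_Th = R_1‖R_2 = 7.68 kΩ.
Base-emitter loop: V_Th = I_B·R_Th + V_BE + (β+1)I_B·R_E, so I_B = (1.41 − 0.7) / (7.68 + 51×0.33) = 0.0289 mA.
I_C = β·I_B = 50×0.0289 = 1.44 mA, and I_E = (β+1)I_B = 1.47 mA.
V_CE = V_CC − I_C·R_C − I_E·R_E = 22 − 1.44×2.2 − 1.47×0.33 = 18.3 V.
V_CE = 18.3 V > 0.2 V confirms active-region operation.

I_C ≈ 1.4 mA, V_CE ≈ 18 V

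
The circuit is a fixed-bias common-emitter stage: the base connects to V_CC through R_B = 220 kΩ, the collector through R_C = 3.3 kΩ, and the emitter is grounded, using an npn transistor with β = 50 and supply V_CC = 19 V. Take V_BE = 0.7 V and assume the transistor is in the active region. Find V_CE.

Base loop: V_CC = I_B·R_B + V_BE, so I_B = (19 − 0.7)/220 kΩ = 0.0832 mA.
In the active region I_C = β·I_B = 50 × 0.0832 = 4.16 mA.
Collector loop: V_CE = V_CC − I_C·R_C = 19 − 4.16×3.3 = 5.28 V.
Since V_CE = 5.28 V > V_CE(sat) ≈ 0.2 V, the transistor is in the active region as assumed.

V_CE ≈ 5.3 V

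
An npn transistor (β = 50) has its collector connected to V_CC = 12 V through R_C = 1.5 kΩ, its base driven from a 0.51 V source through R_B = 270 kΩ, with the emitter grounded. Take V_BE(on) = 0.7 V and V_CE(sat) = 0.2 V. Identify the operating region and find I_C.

cutoff; I_C ≈ 0

V_BB = 0.51 V ≤ V_BE(on) = 0.7 V, so the base-emitter junction is not forward biased.
The transistor is in cutoff: I_B = I_C = 0.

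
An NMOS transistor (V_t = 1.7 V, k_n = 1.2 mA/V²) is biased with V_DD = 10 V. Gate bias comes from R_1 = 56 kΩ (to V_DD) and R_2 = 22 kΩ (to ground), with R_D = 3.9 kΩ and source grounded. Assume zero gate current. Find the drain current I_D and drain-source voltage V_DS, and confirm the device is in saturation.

I_D ≈ 0.75 mA, V_DS ≈ 7.1 V

V_G = V_DD·R_2/(R_1+R_2) = 10×22/78 = 2.82 V. With the source grounded, V_GS = V_G = 2.82 V.
Assume saturation: I_D = (k_n/2)(V_GS − V_t)² = (1.2/2)×(2.82 − 1.7)² = 0.6×1.12² = 0.753 mA.
V_DS = V_DD − I_D·R_D = 10 − 0.753×3.9 = 7.06 V.
Saturation requires V_DS ≥ V_GS − V_t = 1.12 V; 7.06 ≥ 1.12 ✓.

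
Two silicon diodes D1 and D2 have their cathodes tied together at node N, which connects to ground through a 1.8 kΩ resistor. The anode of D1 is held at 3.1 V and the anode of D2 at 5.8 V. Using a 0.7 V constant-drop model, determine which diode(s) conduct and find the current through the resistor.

Assume both conduct. Then node N would need to be at both 3.1−0.7 = 2.4 V and 5.8−0.7 = 5.1 V, which is impossible.
Assume only D2 conducts: V_N = 5.8 − 0.7 = 5.1 V, so I_R = 5.1/1.8 = 2.83 mA.
Check D1: its anode-to-cathode voltage is 3.1 − 5.1 = -2 V < 0.7 V, so it is off. The assumption is consistent.

Only D2 conducts; I_R ≈ 2.8 mA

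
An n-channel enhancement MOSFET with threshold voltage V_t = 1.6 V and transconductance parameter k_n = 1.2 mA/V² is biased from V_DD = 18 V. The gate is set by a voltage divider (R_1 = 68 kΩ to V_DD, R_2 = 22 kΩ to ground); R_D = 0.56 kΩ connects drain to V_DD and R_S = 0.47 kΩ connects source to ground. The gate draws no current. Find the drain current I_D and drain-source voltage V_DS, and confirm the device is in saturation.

V_G = V_DD·R_2/(R_1+R_2) = 18×22/90 = 4.4 V.
Assume saturation: I_D = (k_n/2)(V_GS − V_t)² with V_GS = V_G − I_D·R_S = 4.4 − 0.47·I_D.
Substituting gives 0.133·I_D² − 2.58·I_D + 4.7 = 0, with roots I_D = 2.04 or 17.4 mA.
The root I_D = 17.4 mA gives V_GS = -3.79 V ≤ V_t, so take I_D = 2.04 mA.
Then V_GS = 3.44 V and V_DS = V_DD − I_D(R_D+R_S) = 18 − 2.04×1.03 = 15.9 V.
Saturation requires V_DS ≥ V_GS − V_t = 1.84 V; 15.9 ≥ 1.84 ✓.

I_D ≈ 2 mA, V_DS ≈ 16 V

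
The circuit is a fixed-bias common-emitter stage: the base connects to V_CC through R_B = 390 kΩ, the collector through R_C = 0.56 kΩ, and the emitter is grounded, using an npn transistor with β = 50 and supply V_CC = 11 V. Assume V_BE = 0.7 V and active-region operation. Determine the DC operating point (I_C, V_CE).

Base loop: V_CC = I_B·R_B + V_BE, so I_B = (11 − 0.7)/390 kΩ = 0.0264 mA.
In the active region I_C = β·I_B = 50 × 0.0264 = 1.32 mA.
Collector loop: V_CE = V_CC − I_C·R_C = 11 − 1.32×0.56 = 10.3 V.
Since V_CE = 10.3 V > V_CE(sat) ≈ 0.2 V, the transistor is in the active region as assumed.

I_C ≈ 1.3 mA, V_CE ≈ 10 V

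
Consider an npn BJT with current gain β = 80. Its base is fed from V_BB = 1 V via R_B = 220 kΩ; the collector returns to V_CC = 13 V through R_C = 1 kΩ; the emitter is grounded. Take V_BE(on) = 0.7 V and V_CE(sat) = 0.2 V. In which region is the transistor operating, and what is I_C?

active; I_C ≈ 0.11 mA

Assume active. Base-emitter loop: I_B = (V_BB − V_BE)/R_B = (1 − 0.7)/220 = 0.00136 mA.
I_C = β·I_B = 80×0.00136 = 0.109 mA.
V_CE = V_CC − I_C·R_C = 13 − 0.109×1 = 12.9 V > V_CE(sat), so the active-region assumption holds.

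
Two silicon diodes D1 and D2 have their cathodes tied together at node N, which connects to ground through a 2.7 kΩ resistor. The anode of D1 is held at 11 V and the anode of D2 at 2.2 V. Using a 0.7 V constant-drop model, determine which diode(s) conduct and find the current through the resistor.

Only D1 conducts; I_R ≈ 3.8 mA

Assume both conduct. Then node N would need to be at both 11−0.7 = 10.3 V and 2.2−0.7 = 1.5 V, which is impossible.
Assume only D1 conducts: V_N = 11 − 0.7 = 10.3 V, so I_R = 10.3/2.7 = 3.81 mA.
Check D2: its anode-to-cathode voltage is 2.2 − 10.3 = -8.1 V < 0.7 V, so it is off. The assumption is consistent.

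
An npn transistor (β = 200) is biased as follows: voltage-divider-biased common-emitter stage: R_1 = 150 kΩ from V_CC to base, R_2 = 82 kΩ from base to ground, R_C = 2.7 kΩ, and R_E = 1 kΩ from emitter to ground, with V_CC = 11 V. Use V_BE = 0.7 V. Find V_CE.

V_CE ≈ 1.7 V

Thevenize the base divider: V_Th = V_CC·R_2/(R_1+R_2) = 11×82/232 = 3.89 V, R_Th = R_1‖R_2 = 53 kΩ.
Base-emitter loop: V_Th = I_B·R_Th + V_BE + (β+1)I_B·R_E, so I_B = (3.89 − 0.7) / (53 + 201×1) = 0.0126 mA.
I_C = β·I_B = 200×0.0126 = 2.51 mA, and I_E = (β+1)I_B = 2.52 mA.
V_CE = V_CC − I_C·R_C − I_E·R_E = 11 − 2.51×2.7 − 2.52×1 = 1.7 V.
V_CE = 1.7 V > 0.2 V confirms active-region operation.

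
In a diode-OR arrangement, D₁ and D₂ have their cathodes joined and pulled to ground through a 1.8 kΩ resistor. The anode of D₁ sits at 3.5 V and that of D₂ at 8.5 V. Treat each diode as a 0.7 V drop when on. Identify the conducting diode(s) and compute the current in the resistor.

Assume both conduct. Then node N would need to be at both 3.5−0.7 = 2.8 V and 8.5−0.7 = 7.8 V, which is impossible.
Assume only D₂ conducts: V_N = 8.5 − 0.7 = 7.8 V, so I_R = 7.8/1.8 = 4.33 mA.
Check D₁: its anode-to-cathode voltage is 3.5 − 7.8 = -4.3 V < 0.7 V, so it is off. The assumption is consistent.

Only D₂ conducts; I_R ≈ 4.3 mA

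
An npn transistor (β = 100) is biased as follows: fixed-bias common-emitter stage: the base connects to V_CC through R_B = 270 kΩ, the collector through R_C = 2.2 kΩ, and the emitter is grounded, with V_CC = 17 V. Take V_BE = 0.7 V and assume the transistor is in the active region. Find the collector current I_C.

Base loop: V_CC = I_B·R_B + V_BE, so I_B = (17 − 0.7)/270 kΩ = 0.0604 mA.
In the active region I_C = β·I_B = 100 × 0.0604 = 6.04 mA.
Collector loop: V_CE = V_CC − I_C·R_C = 17 − 6.04×2.2 = 3.72 V.
Since V_CE = 3.72 V > V_CE(sat) ≈ 0.2 V, the transistor is in the active region as assumed.

I_C ≈ 6 mA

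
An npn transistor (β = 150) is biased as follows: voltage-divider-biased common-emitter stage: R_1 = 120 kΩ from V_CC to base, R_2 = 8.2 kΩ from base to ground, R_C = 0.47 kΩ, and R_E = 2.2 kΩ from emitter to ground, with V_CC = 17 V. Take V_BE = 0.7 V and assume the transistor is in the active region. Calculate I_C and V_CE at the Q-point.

Thevenize the base divider: V_Th = V_CC·R_2/(R_1+R_2) = 17×8.2/128 = 1.09 V, R_Th = R_1‖R_2 = 7.68 kΩ.
Base-emitter loop: V_Th = I_B·R_Th + V_BE + (β+1)I_B·R_E, so I_B = (1.09 − 0.7) / (7.68 + 151×2.2) = 0.00114 mA.
I_C = β·I_B = 150×0.00114 = 0.171 mA, and I_E = (β+1)I_B = 0.172 mA.
V_CE = V_CC − I_C·R_C − I_E·R_E = 17 − 0.171×0.47 − 0.172×2.2 = 16.5 V.
V_CE = 16.5 V > 0.2 V confirms active-region operation.

I_C ≈ 0.17 mA, V_CE ≈ 17 V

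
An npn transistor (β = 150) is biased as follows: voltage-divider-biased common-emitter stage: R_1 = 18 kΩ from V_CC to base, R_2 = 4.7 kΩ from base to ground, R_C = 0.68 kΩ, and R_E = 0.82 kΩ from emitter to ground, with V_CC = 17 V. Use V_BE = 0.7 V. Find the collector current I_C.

I_C ≈ 3.3 mA

Thevenize the base divider: V_Th = V_CC·R_2/(R_1+R_2) = 17×4.7/22.7 = 3.52 V, R_Th = R_1‖R_2 = 3.73 kΩ.
Base-emitter loop: V_Th = I_B·R_Th + V_BE + (β+1)I_B·R_E, so I_B = (3.52 − 0.7) / (3.73 + 151×0.82) = 0.0221 mA.
I_C = β·I_B = 150×0.0221 = 3.32 mA, and I_E = (β+1)I_B = 3.34 mA.
V_CE = V_CC − I_C·R_C − I_E·R_E = 17 − 3.32×0.68 − 3.34×0.82 = 12 V.
V_CE = 12 V > 0.2 V confirms active-region operation.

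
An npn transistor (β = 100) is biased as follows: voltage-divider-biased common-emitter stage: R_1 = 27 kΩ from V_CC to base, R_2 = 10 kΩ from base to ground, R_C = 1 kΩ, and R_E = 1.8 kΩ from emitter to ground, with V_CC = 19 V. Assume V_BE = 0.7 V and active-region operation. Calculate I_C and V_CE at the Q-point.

Thevenize the base divider: V_Th = V_CC·R_2/(R_1+R_2) = 19×10/37 = 5.14 V, R_Th = R_1‖R_2 = 7.3 kΩ.
Base-emitter loop: V_Th = I_B·R_Th + V_BE + (β+1)I_B·R_E, so I_B = (5.14 − 0.7) / (7.3 + 101×1.8) = 0.0235 mA.
I_C = β·I_B = 100×0.0235 = 2.35 mA, and I_E = (β+1)I_B = 2.37 mA.
V_CE = V_CC − I_C·R_C − I_E·R_E = 19 − 2.35×1 − 2.37×1.8 = 12.4 V.
V_CE = 12.4 V > 0.2 V confirms active-region operation.

I_C ≈ 2.3 mA, V_CE ≈ 12 V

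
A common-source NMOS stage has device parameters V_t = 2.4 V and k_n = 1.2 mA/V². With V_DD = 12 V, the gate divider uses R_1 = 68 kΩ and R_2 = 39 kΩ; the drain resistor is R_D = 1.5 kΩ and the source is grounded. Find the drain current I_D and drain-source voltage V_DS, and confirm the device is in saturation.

V_G = V_DD·R_2/(R_1+R_2) = 12×39/107 = 4.37 V. With the source grounded, V_GS = V_G = 4.37 V.
Assume saturation: I_D = (k_n/2)(V_GS − V_t)² = (1.2/2)×(4.37 − 2.4)² = 0.6×1.97² = 2.34 mA.
V_DS = V_DD − I_D·R_D = 12 − 2.34×1.5 = 8.49 V.
Saturation requires V_DS ≥ V_GS − V_t = 1.97 V; 8.49 ≥ 1.97 ✓.

I_D ≈ 2.3 mA, V_DS ≈ 8.5 V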